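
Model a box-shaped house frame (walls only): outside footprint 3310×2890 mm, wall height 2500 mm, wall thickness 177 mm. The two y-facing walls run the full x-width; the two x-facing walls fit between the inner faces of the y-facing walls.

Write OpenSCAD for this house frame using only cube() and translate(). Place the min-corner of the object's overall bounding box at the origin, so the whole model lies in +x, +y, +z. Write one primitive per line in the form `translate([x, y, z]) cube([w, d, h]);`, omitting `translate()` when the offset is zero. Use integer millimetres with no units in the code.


cube([3310, 177, 2500]);
translate([0, 2713, 0]) cube([3310, 177, 2500]);
translate([0, 177, 0]) cube([177, 2536, 2500]);
translate([3133, 177, 0]) cube([177, 2536, 2500]);


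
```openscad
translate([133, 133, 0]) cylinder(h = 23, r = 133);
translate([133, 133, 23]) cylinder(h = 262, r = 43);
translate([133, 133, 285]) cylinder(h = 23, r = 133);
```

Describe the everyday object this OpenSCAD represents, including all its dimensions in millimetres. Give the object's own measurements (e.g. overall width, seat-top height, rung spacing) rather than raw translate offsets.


A spool: two coaxial disc flanges of radius 133 mm and thickness 23 mm, joined by a core cylinder of radius 43 mm and height 262 mm. The lower flange rests on z = 0 and the three cylinders share a vertical axis.


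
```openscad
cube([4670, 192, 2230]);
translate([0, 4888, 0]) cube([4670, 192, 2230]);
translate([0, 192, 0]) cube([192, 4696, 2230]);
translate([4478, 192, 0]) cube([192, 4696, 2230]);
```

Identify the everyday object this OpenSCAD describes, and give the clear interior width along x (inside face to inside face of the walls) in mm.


A house (or room) frame. The interior width is 4286 mm.

Four 2230 mm walls enclosing a rectangle with no floor or roof — a room or house frame. Outside width is 4670 mm and wall thickness is 192 mm, so the interior width is 4670 − 2 × 192 = 4286 mm.


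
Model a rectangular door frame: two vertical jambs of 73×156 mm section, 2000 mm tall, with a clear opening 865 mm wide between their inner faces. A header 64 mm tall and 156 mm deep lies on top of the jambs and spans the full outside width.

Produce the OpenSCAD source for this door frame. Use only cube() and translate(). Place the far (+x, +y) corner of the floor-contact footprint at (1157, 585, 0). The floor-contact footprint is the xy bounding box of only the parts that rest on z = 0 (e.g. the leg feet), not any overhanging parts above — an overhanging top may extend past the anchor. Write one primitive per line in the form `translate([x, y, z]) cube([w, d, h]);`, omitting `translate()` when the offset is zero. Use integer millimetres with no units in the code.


translate([146, 429, 0]) cube([73, 156, 2000]);
translate([1084, 429, 0]) cube([73, 156, 2000]);
translate([146, 429, 2000]) cube([1011, 156, 64]);


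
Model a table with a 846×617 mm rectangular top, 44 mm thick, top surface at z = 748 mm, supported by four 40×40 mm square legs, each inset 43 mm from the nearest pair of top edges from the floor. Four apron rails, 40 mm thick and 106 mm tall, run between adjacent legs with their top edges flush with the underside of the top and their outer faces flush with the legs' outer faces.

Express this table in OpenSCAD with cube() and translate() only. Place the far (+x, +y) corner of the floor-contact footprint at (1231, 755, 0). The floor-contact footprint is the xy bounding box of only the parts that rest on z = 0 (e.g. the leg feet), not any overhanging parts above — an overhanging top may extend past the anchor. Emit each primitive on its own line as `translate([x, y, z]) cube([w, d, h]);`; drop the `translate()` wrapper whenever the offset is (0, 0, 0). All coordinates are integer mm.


translate([428, 181, 704]) cube([846, 617, 44]);
translate([471, 224, 0]) cube([40, 40, 704]);
translate([1191, 224, 0]) cube([40, 40, 704]);
translate([471, 715, 0]) cube([40, 40, 704]);
translate([1191, 715, 0]) cube([40, 40, 704]);
translate([511, 224, 598]) cube([680, 40, 106]);
translate([511, 715, 598]) cube([680, 40, 106]);
translate([471, 264, 598]) cube([40, 451, 106]);
translate([1191, 264, 598]) cube([40, 451, 106]);


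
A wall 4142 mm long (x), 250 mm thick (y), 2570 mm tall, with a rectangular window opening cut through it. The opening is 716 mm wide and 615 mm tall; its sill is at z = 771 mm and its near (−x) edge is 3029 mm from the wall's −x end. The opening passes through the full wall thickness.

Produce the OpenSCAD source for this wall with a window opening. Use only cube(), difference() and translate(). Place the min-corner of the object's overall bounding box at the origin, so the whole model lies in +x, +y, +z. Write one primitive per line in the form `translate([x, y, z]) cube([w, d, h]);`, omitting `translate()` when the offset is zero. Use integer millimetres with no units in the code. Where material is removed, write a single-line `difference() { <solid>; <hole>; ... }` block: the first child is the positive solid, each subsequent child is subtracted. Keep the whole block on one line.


difference() { cube([4142, 250, 2570]); translate([3029, 0, 771]) cube([716, 250, 615]); }


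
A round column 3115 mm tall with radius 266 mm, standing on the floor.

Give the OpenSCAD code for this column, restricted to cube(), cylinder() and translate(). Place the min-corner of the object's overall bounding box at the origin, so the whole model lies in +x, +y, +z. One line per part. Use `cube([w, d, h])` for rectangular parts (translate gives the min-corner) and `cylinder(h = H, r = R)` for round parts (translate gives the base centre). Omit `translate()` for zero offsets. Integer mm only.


translate([266, 266, 0]) cylinder(h = 3115, r = 266);


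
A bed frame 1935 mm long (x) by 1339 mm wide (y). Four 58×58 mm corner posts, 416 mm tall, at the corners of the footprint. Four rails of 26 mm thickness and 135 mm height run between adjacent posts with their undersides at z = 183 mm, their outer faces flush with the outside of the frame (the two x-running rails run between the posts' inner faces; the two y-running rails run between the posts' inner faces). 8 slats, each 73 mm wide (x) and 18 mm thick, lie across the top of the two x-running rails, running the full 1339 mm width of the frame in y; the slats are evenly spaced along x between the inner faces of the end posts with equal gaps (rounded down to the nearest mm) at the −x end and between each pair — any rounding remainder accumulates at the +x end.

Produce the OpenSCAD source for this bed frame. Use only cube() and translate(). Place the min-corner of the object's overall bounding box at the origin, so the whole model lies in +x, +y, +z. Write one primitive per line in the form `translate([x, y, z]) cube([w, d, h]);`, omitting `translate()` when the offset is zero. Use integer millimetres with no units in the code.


// slat z = rail_z + rail_h = 183 + 135 = 318
// slat gap = ⌊(1819 − 8·73) / 9⌋ = 137
cube([58, 58, 416]);
translate([0, 1281, 0]) cube([58, 58, 416]);
translate([1877, 0, 0]) cube([58, 58, 416]);
translate([1877, 1281, 0]) cube([58, 58, 416]);
translate([58, 0, 183]) cube([1819, 26, 135]);
translate([58, 1313, 183]) cube([1819, 26, 135]);
translate([0, 58, 183]) cube([26, 1223, 135]);
translate([1909, 58, 183]) cube([26, 1223, 135]);
translate([195, 0, 318]) cube([73, 1339, 18]);
translate([405, 0, 318]) cube([73, 1339, 18]);
translate([615, 0, 318]) cube([73, 1339, 18]);
translate([825, 0, 318]) cube([73, 1339, 18]);
translate([1035, 0, 318]) cube([73, 1339, 18]);
translate([1245, 0, 318]) cube([73, 1339, 18]);
translate([1455, 0, 318]) cube([73, 1339, 18]);
translate([1665, 0, 318]) cube([73, 1339, 18]);


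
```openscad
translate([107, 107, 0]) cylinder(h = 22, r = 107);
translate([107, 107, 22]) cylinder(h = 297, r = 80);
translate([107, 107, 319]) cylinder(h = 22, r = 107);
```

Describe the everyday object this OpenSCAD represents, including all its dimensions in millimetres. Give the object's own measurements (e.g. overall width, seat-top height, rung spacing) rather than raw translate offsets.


A spool: two coaxial disc flanges of radius 107 mm and thickness 22 mm, joined by a core cylinder of radius 80 mm and height 297 mm. The lower flange rests on z = 0 and the three cylinders share a vertical axis.


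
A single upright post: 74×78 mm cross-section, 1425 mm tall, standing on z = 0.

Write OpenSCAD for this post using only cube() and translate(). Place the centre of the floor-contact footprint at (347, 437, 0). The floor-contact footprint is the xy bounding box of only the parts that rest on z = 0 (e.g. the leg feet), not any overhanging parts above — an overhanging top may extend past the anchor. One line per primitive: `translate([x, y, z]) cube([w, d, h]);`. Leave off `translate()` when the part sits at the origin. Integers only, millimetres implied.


translate([310, 398, 0]) cube([74, 78, 1425]);


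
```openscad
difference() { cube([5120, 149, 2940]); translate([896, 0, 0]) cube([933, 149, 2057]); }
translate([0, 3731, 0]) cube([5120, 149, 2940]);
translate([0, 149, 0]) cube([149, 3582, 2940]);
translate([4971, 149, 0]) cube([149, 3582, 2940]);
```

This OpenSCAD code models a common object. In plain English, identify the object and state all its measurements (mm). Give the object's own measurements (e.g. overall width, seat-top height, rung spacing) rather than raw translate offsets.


A single room: four walls, each 2940 mm tall and 149 mm thick, enclosing an outside footprint 5120×3880 mm (x × y), no floor or roof. The front and back walls (−y and +y sides) run the full x-width; the side walls fit between their inner faces. A door opening 933 mm wide and 2057 mm tall is cut through the front wall from the floor up, its −x edge 896 mm from the wall's −x end.


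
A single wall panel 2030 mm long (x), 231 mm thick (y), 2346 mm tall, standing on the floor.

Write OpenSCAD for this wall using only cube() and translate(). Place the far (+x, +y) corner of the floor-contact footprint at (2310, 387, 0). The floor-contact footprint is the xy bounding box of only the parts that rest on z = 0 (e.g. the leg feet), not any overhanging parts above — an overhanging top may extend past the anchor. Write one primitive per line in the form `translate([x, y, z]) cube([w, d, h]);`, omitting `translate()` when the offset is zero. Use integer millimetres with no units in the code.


translate([280, 156, 0]) cube([2030, 231, 2346]);


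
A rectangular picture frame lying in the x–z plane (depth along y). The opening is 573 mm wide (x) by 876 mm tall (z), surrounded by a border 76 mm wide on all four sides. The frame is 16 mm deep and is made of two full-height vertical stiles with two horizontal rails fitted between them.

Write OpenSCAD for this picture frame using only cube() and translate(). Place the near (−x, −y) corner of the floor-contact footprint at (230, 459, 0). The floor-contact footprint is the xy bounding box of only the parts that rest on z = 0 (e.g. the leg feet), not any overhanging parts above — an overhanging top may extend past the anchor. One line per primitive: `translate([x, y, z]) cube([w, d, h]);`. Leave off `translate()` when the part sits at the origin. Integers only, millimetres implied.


translate([230, 459, 0]) cube([76, 16, 1028]);
translate([879, 459, 0]) cube([76, 16, 1028]);
translate([306, 459, 0]) cube([573, 16, 76]);
translate([306, 459, 952]) cube([573, 16, 76]);


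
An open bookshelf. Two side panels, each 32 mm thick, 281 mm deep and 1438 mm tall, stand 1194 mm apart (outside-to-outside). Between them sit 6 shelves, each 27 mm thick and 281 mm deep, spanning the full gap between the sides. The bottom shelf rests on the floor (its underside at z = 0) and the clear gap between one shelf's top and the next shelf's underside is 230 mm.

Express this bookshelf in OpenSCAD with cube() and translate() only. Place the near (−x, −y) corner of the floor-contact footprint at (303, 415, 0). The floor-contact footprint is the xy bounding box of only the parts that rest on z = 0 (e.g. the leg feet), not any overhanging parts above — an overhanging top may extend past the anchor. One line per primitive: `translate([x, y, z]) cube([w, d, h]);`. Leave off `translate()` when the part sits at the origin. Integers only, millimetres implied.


translate([303, 415, 0]) cube([32, 281, 1438]);
translate([1465, 415, 0]) cube([32, 281, 1438]);
translate([335, 415, 0]) cube([1130, 281, 27]);
translate([335, 415, 257]) cube([1130, 281, 27]);
translate([335, 415, 514]) cube([1130, 281, 27]);
translate([335, 415, 771]) cube([1130, 281, 27]);
translate([335, 415, 1028]) cube([1130, 281, 27]);
translate([335, 415, 1285]) cube([1130, 281, 27]);


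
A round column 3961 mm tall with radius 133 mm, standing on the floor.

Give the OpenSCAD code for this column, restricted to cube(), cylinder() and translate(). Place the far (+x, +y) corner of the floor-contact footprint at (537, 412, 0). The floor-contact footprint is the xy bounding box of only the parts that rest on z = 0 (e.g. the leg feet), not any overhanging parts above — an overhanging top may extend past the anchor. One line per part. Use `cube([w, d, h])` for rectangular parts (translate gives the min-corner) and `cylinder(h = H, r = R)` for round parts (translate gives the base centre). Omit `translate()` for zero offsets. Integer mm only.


translate([404, 279, 0]) cylinder(h = 3961, r = 133);


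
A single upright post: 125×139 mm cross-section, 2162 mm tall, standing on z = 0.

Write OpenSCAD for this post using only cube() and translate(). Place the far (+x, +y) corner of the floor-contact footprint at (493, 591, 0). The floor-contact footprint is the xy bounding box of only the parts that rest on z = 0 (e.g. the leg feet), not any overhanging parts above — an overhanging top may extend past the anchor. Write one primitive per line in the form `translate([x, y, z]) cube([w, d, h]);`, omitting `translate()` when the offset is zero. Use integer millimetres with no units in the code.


translate([368, 452, 0]) cube([125, 139, 2162]);


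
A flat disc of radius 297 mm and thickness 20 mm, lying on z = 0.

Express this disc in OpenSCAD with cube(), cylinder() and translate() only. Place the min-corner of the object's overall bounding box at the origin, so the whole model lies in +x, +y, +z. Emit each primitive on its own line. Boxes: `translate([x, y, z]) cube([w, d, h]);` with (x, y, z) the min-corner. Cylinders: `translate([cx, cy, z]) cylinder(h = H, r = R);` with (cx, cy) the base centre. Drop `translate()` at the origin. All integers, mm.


translate([297, 297, 0]) cylinder(h = 20, r = 297);


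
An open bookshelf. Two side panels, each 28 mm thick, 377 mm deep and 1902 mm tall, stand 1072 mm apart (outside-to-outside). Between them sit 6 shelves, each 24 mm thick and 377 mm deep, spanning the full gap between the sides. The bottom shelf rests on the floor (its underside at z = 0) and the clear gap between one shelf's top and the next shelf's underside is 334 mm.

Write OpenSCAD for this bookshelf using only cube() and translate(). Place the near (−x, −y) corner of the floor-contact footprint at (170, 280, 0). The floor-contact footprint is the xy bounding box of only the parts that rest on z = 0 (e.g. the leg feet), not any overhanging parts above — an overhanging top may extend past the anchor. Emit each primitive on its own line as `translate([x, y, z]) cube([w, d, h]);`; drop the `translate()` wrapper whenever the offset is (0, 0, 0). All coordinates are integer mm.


translate([170, 280, 0]) cube([28, 377, 1902]);
translate([1214, 280, 0]) cube([28, 377, 1902]);
translate([198, 280, 0]) cube([1016, 377, 24]);
translate([198, 280, 358]) cube([1016, 377, 24]);
translate([198, 280, 716]) cube([1016, 377, 24]);
translate([198, 280, 1074]) cube([1016, 377, 24]);
translate([198, 280, 1432]) cube([1016, 377, 24]);
translate([198, 280, 1790]) cube([1016, 377, 24]);


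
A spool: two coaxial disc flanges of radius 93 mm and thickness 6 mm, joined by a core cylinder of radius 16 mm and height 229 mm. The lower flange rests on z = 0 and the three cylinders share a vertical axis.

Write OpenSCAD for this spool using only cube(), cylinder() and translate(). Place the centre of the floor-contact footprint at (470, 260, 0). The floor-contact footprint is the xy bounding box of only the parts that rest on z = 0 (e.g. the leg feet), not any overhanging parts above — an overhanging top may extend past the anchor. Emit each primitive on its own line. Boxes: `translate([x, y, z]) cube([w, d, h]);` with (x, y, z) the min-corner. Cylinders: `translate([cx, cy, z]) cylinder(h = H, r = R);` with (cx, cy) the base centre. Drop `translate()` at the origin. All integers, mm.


translate([470, 260, 0]) cylinder(h = 6, r = 93);
translate([470, 260, 6]) cylinder(h = 229, r = 16);
translate([470, 260, 235]) cylinder(h = 6, r = 93);


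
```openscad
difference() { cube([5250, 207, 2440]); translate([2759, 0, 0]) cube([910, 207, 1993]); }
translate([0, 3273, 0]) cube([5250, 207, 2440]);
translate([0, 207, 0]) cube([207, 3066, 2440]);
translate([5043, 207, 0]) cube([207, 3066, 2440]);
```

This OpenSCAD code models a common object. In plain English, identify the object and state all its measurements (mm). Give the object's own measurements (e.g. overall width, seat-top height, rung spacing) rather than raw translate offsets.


A single room: four walls, each 2440 mm tall and 207 mm thick, enclosing an outside footprint 5250×3480 mm (x × y), no floor or roof. The front and back walls (−y and +y sides) run the full x-width; the side walls fit between their inner faces. A door opening 910 mm wide and 1993 mm tall is cut through the front wall from the floor up, its −x edge 2759 mm from the wall's −x end.


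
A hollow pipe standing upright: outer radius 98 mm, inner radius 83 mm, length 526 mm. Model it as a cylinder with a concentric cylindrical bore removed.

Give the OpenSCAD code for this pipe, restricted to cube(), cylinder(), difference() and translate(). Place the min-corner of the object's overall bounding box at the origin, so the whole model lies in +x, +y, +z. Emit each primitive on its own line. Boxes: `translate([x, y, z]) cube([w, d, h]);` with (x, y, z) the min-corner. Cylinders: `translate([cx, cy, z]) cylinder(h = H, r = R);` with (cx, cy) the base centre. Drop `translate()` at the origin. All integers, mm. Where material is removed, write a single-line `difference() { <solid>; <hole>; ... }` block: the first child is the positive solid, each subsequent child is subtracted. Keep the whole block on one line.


difference() { translate([98, 98, 0]) cylinder(h = 526, r = 98); translate([98, 98, 0]) cylinder(h = 526, r = 83); }


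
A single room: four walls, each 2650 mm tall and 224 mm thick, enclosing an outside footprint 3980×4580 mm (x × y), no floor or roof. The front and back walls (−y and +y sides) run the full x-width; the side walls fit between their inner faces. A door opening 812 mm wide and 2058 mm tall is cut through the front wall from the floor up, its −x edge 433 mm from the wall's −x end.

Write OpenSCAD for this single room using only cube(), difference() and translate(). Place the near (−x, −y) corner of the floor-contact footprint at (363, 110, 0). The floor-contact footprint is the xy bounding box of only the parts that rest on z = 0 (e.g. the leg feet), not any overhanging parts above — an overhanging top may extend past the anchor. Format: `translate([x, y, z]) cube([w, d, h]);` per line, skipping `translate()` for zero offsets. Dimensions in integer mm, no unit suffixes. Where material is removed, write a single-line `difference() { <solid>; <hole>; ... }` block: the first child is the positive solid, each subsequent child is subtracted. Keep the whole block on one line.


difference() { translate([363, 110, 0]) cube([3980, 224, 2650]); translate([796, 110, 0]) cube([812, 224, 2058]); }
translate([363, 4466, 0]) cube([3980, 224, 2650]);
translate([363, 334, 0]) cube([224, 4132, 2650]);
translate([4119, 334, 0]) cube([224, 4132, 2650]);


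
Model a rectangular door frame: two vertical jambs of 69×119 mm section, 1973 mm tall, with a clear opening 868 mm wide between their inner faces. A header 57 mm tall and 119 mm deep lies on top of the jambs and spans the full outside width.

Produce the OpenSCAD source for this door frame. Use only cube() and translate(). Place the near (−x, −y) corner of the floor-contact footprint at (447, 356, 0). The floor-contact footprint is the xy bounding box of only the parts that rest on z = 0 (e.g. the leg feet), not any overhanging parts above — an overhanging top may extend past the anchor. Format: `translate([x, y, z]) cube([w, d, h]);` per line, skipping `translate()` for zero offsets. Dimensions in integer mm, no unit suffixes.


translate([447, 356, 0]) cube([69, 119, 1973]);
translate([1384, 356, 0]) cube([69, 119, 1973]);
translate([447, 356, 1973]) cube([1006, 119, 57]);


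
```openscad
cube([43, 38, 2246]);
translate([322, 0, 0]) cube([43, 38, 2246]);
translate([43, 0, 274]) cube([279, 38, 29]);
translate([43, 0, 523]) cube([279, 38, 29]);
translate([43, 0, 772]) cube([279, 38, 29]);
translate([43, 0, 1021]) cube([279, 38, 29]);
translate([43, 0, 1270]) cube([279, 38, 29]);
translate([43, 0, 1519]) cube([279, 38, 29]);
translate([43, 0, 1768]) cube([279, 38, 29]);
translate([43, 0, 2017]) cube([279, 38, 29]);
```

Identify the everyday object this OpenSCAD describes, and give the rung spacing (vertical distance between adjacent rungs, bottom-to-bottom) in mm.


A ladder. The rung spacing is 249 mm.

Two tall 43×38 posts with 8 short bars between them — a ladder. Adjacent rungs sit at z = 274 and z = 523, so the spacing is 523 − 274 = 249 mm.


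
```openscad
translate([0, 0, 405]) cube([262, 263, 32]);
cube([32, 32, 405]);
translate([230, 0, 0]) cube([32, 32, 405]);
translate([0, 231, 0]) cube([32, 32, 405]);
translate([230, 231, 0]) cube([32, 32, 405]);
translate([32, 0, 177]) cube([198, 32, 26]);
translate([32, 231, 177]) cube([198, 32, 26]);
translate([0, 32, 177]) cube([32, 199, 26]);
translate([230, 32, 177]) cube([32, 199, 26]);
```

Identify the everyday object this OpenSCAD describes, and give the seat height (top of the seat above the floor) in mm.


A stool. The seat height is 437 mm.

A 262×263×32 slab at z = 405 on four corner posts — a stool. The seat top is 405 + 32 = 437 mm.


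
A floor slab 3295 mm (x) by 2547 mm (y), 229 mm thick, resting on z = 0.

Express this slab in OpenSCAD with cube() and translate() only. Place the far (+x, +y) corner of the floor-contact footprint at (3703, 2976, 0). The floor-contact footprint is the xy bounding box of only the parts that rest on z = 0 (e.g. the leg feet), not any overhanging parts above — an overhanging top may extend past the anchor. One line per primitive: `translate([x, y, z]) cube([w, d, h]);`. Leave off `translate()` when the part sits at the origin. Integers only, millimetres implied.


translate([408, 429, 0]) cube([3295, 2547, 229]);


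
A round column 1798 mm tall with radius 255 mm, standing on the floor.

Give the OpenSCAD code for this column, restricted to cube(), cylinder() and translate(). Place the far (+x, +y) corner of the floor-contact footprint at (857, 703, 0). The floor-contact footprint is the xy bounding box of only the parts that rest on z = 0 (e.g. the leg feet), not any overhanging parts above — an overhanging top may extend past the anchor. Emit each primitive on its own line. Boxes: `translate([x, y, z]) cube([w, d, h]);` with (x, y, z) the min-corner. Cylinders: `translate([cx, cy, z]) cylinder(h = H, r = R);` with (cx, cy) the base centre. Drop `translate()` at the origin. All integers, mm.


translate([602, 448, 0]) cylinder(h = 1798, r = 255);


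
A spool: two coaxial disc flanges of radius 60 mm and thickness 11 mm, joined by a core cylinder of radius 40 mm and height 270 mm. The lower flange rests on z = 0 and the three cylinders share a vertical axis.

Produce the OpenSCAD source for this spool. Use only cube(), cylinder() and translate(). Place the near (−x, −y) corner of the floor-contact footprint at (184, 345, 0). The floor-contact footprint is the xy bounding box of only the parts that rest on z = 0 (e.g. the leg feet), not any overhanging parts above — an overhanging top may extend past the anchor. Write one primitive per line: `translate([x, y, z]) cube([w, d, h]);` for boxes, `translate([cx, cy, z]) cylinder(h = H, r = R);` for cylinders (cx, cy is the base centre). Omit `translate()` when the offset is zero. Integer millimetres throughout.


translate([244, 405, 0]) cylinder(h = 11, r = 60);
translate([244, 405, 11]) cylinder(h = 270, r = 40);
translate([244, 405, 281]) cylinder(h = 11, r = 60);


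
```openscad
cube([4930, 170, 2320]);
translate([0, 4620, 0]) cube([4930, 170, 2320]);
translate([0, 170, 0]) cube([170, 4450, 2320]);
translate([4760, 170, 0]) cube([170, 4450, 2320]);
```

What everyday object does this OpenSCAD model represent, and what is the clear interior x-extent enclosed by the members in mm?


A house (or room) frame. The interior width is 4590 mm.

Four 2320 mm walls enclosing a rectangle with no floor or roof — a room or house frame. Outside width is 4930 mm and wall thickness is 170 mm, so the interior width is 4930 − 2 × 170 = 4590 mm.


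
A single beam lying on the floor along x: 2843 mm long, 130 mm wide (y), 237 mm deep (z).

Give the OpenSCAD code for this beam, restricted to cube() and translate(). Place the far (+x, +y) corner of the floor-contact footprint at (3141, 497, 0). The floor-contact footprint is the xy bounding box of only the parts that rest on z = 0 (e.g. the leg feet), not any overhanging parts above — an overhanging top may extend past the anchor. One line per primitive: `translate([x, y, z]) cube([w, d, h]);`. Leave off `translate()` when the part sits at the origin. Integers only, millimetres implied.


translate([298, 367, 0]) cube([2843, 130, 237]);


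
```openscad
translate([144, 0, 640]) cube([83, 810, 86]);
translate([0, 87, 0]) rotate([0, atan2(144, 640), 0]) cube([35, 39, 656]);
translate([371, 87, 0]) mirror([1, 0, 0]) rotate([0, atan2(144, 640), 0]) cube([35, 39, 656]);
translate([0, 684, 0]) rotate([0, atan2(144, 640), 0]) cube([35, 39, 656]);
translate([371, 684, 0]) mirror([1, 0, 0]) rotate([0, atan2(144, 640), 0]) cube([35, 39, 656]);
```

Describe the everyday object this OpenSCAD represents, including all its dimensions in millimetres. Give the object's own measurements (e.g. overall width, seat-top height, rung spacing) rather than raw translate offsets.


A sawhorse. A 83×810×86 mm beam (x, y, z) sits on two A-frame leg pairs. Each pair is two raked legs of 35×39 mm section (39 mm along y) splaying symmetrically in x. Each leg rises 640 mm vertically over 144 mm of horizontal reach and is 656 mm long along its own axis. Every leg's outer bottom edge rests on the floor and its outer top edge meets a bottom edge of the beam — the left legs (tilting toward +x) meet the beam's −x bottom edge, the right legs (their mirror images, tilting toward −x) meet its +x bottom edge — so the leg tops tuck under the beam, the beam's underside is 640 mm above the floor, and the feet are 371 mm apart outside-to-outside with the beam centred between them. The two leg pairs are set in 87 mm from either end of the beam.


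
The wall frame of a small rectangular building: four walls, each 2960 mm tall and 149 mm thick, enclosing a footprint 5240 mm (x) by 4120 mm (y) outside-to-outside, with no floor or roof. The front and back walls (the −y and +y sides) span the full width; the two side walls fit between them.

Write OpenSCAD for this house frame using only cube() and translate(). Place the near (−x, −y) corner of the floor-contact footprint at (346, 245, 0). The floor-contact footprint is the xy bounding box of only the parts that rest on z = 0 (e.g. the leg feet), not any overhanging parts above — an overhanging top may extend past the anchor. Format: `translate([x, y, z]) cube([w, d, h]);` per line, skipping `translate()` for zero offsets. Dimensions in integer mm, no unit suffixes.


translate([346, 245, 0]) cube([5240, 149, 2960]);
translate([346, 4216, 0]) cube([5240, 149, 2960]);
translate([346, 394, 0]) cube([149, 3822, 2960]);
translate([5437, 394, 0]) cube([149, 3822, 2960]);


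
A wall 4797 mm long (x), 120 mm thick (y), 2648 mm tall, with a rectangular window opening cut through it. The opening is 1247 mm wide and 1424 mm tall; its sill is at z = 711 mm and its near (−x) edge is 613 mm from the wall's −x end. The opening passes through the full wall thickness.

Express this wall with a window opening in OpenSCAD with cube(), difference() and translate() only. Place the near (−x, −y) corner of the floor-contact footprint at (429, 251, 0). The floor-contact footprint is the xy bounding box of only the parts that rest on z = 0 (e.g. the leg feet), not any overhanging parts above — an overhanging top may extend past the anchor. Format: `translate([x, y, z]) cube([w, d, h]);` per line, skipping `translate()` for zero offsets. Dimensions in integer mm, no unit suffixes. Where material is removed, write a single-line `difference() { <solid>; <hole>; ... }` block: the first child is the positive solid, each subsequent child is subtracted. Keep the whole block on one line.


difference() { translate([429, 251, 0]) cube([4797, 120, 2648]); translate([1042, 251, 711]) cube([1247, 120, 1424]); }


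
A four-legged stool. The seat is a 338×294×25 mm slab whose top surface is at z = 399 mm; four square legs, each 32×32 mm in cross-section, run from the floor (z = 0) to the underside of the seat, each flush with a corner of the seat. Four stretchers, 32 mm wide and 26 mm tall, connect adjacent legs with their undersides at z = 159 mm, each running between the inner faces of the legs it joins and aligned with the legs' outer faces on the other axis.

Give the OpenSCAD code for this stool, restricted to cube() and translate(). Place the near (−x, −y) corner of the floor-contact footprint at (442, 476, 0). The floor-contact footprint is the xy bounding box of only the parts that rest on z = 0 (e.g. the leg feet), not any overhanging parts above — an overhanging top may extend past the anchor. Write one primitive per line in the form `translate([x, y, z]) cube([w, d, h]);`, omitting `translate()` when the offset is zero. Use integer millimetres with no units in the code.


translate([442, 476, 374]) cube([338, 294, 25]);
translate([442, 476, 0]) cube([32, 32, 374]);
translate([748, 476, 0]) cube([32, 32, 374]);
translate([442, 738, 0]) cube([32, 32, 374]);
translate([748, 738, 0]) cube([32, 32, 374]);
translate([474, 476, 159]) cube([274, 32, 26]);
translate([474, 738, 159]) cube([274, 32, 26]);
translate([442, 508, 159]) cube([32, 230, 26]);
translate([748, 508, 159]) cube([32, 230, 26]);


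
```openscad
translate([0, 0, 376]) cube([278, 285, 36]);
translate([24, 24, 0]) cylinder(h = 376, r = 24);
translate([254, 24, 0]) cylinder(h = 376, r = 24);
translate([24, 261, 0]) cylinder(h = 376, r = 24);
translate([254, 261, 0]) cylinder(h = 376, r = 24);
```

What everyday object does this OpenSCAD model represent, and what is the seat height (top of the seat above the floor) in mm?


A stool. The seat height is 412 mm.

A 278×285×36 slab at z = 376 on four corner cylinders — a stool. The seat top is 376 + 36 = 412 mm.


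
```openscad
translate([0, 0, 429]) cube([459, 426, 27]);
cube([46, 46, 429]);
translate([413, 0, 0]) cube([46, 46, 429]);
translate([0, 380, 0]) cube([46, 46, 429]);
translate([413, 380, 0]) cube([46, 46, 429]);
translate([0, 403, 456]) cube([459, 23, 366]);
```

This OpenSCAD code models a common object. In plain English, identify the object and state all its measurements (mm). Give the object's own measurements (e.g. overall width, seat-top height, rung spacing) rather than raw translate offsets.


A chair. The seat is a 459×426×27 mm slab with its top at z = 456 mm, on four 46×46 mm corner legs (flush with the seat edges, standing on z = 0). A flat backrest 23 mm thick, 366 mm tall, spans the full seat width and rises from the seat top along its +y edge, rear face flush with the rear of the seat.


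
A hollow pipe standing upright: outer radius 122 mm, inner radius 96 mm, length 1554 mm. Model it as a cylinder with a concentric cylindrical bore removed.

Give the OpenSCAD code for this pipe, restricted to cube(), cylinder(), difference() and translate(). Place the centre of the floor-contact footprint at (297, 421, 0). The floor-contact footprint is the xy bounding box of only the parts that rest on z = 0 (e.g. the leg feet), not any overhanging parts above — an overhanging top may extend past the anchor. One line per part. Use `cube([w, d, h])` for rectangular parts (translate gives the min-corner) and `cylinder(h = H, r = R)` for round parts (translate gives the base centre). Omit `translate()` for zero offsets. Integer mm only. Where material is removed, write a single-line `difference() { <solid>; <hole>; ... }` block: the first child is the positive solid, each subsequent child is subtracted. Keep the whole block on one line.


difference() { translate([297, 421, 0]) cylinder(h = 1554, r = 122); translate([297, 421, 0]) cylinder(h = 1554, r = 96); }


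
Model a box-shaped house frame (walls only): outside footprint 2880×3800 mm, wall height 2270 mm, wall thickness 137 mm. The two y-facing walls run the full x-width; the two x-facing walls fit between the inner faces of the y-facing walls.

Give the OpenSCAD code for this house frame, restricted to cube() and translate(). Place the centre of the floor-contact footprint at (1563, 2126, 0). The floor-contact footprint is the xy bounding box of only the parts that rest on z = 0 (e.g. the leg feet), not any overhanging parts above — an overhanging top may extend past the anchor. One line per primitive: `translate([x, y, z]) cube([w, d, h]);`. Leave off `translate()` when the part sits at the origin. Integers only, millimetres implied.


translate([123, 226, 0]) cube([2880, 137, 2270]);
translate([123, 3889, 0]) cube([2880, 137, 2270]);
translate([123, 363, 0]) cube([137, 3526, 2270]);
translate([2866, 363, 0]) cube([137, 3526, 2270]);


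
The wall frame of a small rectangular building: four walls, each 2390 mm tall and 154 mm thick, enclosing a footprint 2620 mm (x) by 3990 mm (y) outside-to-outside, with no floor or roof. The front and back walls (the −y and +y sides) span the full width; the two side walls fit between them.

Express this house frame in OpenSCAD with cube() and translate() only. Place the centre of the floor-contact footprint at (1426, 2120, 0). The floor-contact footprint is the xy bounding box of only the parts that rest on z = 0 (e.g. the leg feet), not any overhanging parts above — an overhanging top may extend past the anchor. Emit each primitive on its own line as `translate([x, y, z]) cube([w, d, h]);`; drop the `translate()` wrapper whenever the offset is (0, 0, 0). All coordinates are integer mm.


translate([116, 125, 0]) cube([2620, 154, 2390]);
translate([116, 3961, 0]) cube([2620, 154, 2390]);
translate([116, 279, 0]) cube([154, 3682, 2390]);
translate([2582, 279, 0]) cube([154, 3682, 2390]);


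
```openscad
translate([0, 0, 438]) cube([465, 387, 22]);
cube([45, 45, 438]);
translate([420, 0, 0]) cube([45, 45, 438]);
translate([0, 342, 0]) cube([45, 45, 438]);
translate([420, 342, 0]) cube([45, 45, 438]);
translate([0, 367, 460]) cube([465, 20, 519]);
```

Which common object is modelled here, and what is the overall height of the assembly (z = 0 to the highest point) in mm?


A chair. The overall height is 979 mm.

A slab on four corner posts with a tall panel at the back — a chair. The seat slab sits at z = 438 with thickness 22, and the 519 mm backrest starts at the seat top, so the overall height is 438 + 22 + 519 = 979 mm.


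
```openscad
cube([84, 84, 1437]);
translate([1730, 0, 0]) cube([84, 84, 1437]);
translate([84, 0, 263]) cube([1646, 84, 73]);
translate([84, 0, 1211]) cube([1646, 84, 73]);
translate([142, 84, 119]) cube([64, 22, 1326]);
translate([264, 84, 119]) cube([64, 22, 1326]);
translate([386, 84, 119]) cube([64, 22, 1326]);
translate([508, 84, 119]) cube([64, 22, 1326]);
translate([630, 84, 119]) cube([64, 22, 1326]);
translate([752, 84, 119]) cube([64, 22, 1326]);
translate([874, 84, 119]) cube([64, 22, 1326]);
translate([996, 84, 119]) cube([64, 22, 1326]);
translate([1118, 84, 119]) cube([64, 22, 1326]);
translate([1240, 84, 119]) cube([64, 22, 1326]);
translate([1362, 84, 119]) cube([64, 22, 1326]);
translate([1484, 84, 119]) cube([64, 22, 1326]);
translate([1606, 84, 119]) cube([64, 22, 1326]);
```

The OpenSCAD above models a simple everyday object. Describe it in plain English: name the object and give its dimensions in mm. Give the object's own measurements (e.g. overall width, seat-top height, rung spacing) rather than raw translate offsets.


A fence section. Two 84×84 mm posts, 1437 mm tall, stand on the floor with a clear span of 1646 mm between their inner faces. Two horizontal rails of 84×73 mm section span the gap between the posts with their undersides at z = 263 mm and z = 1211 mm, flush with the posts' −y face. 13 pickets, each 64 mm wide, 22 mm thick and 1326 mm tall, are fixed to the +y face of the rails with their bottoms at z = 119 mm, spaced across the span with a 58 mm gap after the −x post and between neighbouring pickets, with 60 mm left before the +x post.


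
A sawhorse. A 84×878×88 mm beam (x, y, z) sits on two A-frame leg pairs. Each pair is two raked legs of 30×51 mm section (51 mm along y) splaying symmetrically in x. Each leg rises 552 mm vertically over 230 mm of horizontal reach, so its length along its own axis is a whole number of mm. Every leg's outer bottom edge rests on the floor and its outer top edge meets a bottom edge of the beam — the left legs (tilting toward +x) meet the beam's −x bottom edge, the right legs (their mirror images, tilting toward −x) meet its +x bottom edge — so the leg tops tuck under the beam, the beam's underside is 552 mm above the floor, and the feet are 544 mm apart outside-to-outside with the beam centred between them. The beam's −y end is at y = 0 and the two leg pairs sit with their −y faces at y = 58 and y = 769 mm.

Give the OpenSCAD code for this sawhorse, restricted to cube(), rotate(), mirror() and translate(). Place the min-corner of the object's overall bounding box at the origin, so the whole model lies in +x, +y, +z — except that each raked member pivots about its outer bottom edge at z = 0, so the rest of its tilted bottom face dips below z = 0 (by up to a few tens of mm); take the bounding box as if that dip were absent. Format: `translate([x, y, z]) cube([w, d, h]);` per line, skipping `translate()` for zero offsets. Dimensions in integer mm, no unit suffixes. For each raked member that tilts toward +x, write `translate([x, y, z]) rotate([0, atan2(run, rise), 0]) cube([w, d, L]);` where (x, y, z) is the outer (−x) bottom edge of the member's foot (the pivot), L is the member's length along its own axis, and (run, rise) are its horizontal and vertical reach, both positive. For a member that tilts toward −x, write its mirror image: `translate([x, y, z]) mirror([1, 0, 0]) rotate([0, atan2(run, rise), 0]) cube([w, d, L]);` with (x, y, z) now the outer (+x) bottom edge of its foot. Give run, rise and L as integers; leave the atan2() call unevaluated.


translate([230, 0, 552]) cube([84, 878, 88]);
translate([0, 58, 0]) rotate([0, atan2(230, 552), 0]) cube([30, 51, 598]);
translate([544, 58, 0]) mirror([1, 0, 0]) rotate([0, atan2(230, 552), 0]) cube([30, 51, 598]);
translate([0, 769, 0]) rotate([0, atan2(230, 552), 0]) cube([30, 51, 598]);
translate([544, 769, 0]) mirror([1, 0, 0]) rotate([0, atan2(230, 552), 0]) cube([30, 51, 598]);


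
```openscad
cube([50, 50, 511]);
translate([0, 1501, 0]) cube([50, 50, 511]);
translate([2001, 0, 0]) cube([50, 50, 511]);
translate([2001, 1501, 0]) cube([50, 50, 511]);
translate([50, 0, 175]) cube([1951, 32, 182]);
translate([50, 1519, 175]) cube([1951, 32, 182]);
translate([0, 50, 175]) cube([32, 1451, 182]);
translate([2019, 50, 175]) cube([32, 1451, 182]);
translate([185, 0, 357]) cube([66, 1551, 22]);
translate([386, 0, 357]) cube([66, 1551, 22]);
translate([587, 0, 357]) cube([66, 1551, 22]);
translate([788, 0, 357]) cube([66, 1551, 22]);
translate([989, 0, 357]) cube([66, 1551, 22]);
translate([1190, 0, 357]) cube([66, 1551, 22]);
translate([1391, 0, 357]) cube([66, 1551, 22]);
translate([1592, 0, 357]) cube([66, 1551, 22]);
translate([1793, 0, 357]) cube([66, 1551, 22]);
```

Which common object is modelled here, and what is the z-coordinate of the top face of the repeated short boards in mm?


A bed frame. The slat-top height is 379 mm.

Four posts, four rails, and a row of slats — a bed frame. Slats sit on the rails at z = 175 + 182 = 357; with slat thickness 22, the top is 379 mm.
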